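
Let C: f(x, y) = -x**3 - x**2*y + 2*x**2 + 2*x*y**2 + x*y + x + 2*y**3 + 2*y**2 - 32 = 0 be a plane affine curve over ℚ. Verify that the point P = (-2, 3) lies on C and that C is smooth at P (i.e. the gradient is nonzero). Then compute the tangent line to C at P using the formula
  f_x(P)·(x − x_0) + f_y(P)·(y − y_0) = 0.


Tangent line at P: 14*x + 36*y - 80 = 0.

Step 1: f(-2, 3) = 0, so P lies on C.
Step 2: partial derivatives
  f_x(x, y) = -3*x**2 - 2*x*y + 4*x + 2*y**2 + y + 1, f_y(x, y) = -x**2 + 4*x*y + x + 6*y**2 + 4*y.
  f_x(P) = 14, f_y(P) = 36 (gradient nonzero, so P is smooth).
Step 3: tangent line at P: 14·(x − -2) + 36·(y − 3) = 0.
Expanding: 14*x + 36*y - 80 = 0.


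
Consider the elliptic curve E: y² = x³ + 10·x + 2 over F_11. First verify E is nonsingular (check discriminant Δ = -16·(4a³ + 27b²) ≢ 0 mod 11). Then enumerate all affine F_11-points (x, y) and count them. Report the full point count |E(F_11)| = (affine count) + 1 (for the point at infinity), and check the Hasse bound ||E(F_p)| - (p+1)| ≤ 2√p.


Affine points = {(3, 2), (3, 9), (5, 1), (5, 10), (6, 5), (6, 6), (8, 0)}; affine count = 7; |E(F_11)| = 8.

Discriminant check: Δ ∝ 4a³ + 27b² = 4·10³ + 27·2² = 4·1000 + 27·4 ≡ 5 (mod 11). Nonzero ⇒ E is nonsingular.
For each x ∈ F_11, compute rhs = x³ + 10·x + 2 mod 11, then count y ∈ F_11 with y² ≡ rhs.
  x = 0: rhs = 2, matching y values: none (0 points).
  x = 1: rhs = 2, matching y values: none (0 points).
  x = 2: rhs = 8, matching y values: none (0 points).
  x = 3: rhs = 4, matching y values: 2, 9 (2 points).
  x = 4: rhs = 7, matching y values: none (0 points).
  x = 5: rhs = 1, matching y values: 1, 10 (2 points).
  x = 6: rhs = 3, matching y values: 5, 6 (2 points).
  x = 7: rhs = 8, matching y values: none (0 points).
  x = 8: rhs = 0, matching y values: 0 (1 points).
  x = 9: rhs = 7, matching y values: none (0 points).
  x = 10: rhs = 2, matching y values: none (0 points).
Total affine count: 7.
Full point count |E(F_11)| = 7 + 1 = 8.
Hasse bound: |8 − (11+1)| = |-4| = 4 ≤ 2√11 ≈ 6.6332 ✓.


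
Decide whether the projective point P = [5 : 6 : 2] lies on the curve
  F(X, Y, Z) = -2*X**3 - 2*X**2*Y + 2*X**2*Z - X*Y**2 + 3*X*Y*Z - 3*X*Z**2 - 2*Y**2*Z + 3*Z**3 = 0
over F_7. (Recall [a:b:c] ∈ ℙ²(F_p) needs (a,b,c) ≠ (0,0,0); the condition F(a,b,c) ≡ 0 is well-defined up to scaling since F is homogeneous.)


F(5,6,2) ≡ 0 (mod 7); P is on the curve.

Evaluate F(5, 6, 2) term-by-term (mod 7).
  -2*X**3 ↦ -2·125·1·1 = -250
  -2*X**2*Y ↦ -2·25·6·1 = -300
  2*X**2*Z ↦ 2·25·1·2 = 100
  -X*Y**2 ↦ -1·5·36·1 = -180
  3*X*Y*Z ↦ 3·5·6·2 = 180
  -3*X*Z**2 ↦ -3·5·1·4 = -60
  -2*Y**2*Z ↦ -2·1·36·2 = -144
  3*Z**3 ↦ 3·1·1·8 = 24
Sum: F(5, 6, 2) = (-250) + (-300) + (100) + (-180) + (180) + (-60) + (-144) + (24) = -630.
Reducing mod 7: -630 ≡ 0 (mod 7).
Since F(a, b, c) ≡ 0 (mod 7), P lies on the curve.


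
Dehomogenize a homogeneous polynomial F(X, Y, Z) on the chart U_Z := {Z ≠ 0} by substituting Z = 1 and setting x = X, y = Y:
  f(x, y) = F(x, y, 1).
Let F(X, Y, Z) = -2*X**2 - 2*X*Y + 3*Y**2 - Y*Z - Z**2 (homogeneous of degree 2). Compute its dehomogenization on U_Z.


f(x, y) = -2*x**2 - 2*x*y + 3*y**2 - y - 1

On U_Z we set Z = 1. Each monomial c·X^i·Y^j·Z^k in F becomes c·x^i·y^j·1^k = c·x^i·y^j.
Substituting Z = 1: F(X, Y, 1) = -2*x**2 - 2*x*y + 3*y**2 - y - 1.
Note: deg(f) ≤ deg(F) = 2; strict inequality happens when F is divisible by Z (lost terms).


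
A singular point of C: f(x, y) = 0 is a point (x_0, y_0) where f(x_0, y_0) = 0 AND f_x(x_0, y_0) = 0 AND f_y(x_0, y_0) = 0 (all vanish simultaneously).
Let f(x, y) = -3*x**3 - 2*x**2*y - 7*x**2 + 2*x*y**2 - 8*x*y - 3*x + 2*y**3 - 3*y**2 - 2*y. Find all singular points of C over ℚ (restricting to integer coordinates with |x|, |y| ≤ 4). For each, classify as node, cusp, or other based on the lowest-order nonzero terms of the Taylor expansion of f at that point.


Singular points: {(-1, 1)}; classification: cusp.

Compute partial derivatives:
  f_x = -9*x**2 - 4*x*y - 14*x + 2*y**2 - 8*y - 3.
  f_y = -2*x**2 + 4*x*y - 8*x + 6*y**2 - 6*y - 2.
Scan x_0 ∈ {−4, ..., 4}. For each x_0, f_y(x_0, y) is a polynomial in y; find its integer roots y ∈ {−4, ..., 4}, then test f_x and f at those candidates.
  x = -4: f_y(-4, y) = 6*y**2 - 22*y - 2; no integer root y with |y| ≤ 4.
  x = -3: f_y(-3, y) = 6*y**2 - 18*y + 4; no integer root y with |y| ≤ 4.
  x = -2: f_y(-2, y) = 6*y**2 - 14*y + 6; no integer root y with |y| ≤ 4.
  x = -1: f_y(-1, y) = 6*y**2 - 10*y + 4; vanishes at y ∈ {1}. (-1, 1): f_x = 0, f = 0 — SINGULAR.
  x = 0: f_y(0, y) = 6*y**2 - 6*y - 2; no integer root y with |y| ≤ 4.
  x = 1: f_y(1, y) = 6*y**2 - 2*y - 12; no integer root y with |y| ≤ 4.
  x = 2: f_y(2, y) = 6*y**2 + 2*y - 26; no integer root y with |y| ≤ 4.
  x = 3: f_y(3, y) = 6*y**2 + 6*y - 44; no integer root y with |y| ≤ 4.
  x = 4: f_y(4, y) = 6*y**2 + 10*y - 66; no integer root y with |y| ≤ 4.
Only singular point on the grid: (-1, 1).
Classify: substitute x = -1 + u, y = 1 + v and expand: f = -3*u**3 - 2*u**2*v + 2*u*v**2 + 2*v**3 + v**2.
No constant or linear terms (consistent with a singular point). Quadratic part: v**2. Cubic part: -3*u**3 - 2*u**2*v + 2*u*v**2 + 2*v**3.
The quadratic part v**2 is a perfect square, so there is a single (double) tangent line v = 0, i.e. y = 1. Restricting the cubic part to that line (v = 0) leaves -3*u**3 ≠ 0, so f is not divisible by v and the branch is v² ≈ 3*u**3 to lowest order — this is a cusp.
Classification: cusp.


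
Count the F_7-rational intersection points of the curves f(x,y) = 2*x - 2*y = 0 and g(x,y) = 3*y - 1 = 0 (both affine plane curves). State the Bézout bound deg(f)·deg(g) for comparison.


Common zeros: {(5, 5)}; count = 1; Bézout bound = 1.

deg(f) = 1, deg(g) = 1, so Bézout bound = 1.
Scan x ∈ F_7. For each x, list the y ∈ F_7 with f(x, y) ≡ 0 and those with g(x, y) ≡ 0 (mod 7); the common zeros in that column are the intersection.
  x = 0: f ≡ 0 at y ∈ {0}; g ≡ 0 at y ∈ {5}; common: ∅.
  x = 1: f ≡ 0 at y ∈ {1}; g ≡ 0 at y ∈ {5}; common: ∅.
  x = 2: f ≡ 0 at y ∈ {2}; g ≡ 0 at y ∈ {5}; common: ∅.
  x = 3: f ≡ 0 at y ∈ {3}; g ≡ 0 at y ∈ {5}; common: ∅.
  x = 4: f ≡ 0 at y ∈ {4}; g ≡ 0 at y ∈ {5}; common: ∅.
  x = 5: f ≡ 0 at y ∈ {5}; g ≡ 0 at y ∈ {5}; common: {5}.
  x = 6: f ≡ 0 at y ∈ {6}; g ≡ 0 at y ∈ {5}; common: ∅.
Collecting: common zeros = {(5, 5)}, so the count is 1.
Comparison with the Bézout bound: 1 ≤ 1 = deg(f)·deg(g), as expected for curves with no common component (the bound is attained).


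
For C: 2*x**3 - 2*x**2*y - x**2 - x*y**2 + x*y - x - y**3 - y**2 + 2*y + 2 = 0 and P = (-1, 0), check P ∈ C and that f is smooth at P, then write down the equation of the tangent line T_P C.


Tangent line at P: 7*x - y + 7 = 0.

Step 1: f(-1, 0) = 0, so P lies on C.
Step 2: partial derivatives
  f_x(x, y) = 6*x**2 - 4*x*y - 2*x - y**2 + y - 1, f_y(x, y) = -2*x**2 - 2*x*y + x - 3*y**2 - 2*y + 2.
  f_x(P) = 7, f_y(P) = -1 (gradient nonzero, so P is smooth).
Step 3: tangent line at P: 7·(x − -1) + -1·(y − 0) = 0.
Expanding: 7*x - y + 7 = 0.


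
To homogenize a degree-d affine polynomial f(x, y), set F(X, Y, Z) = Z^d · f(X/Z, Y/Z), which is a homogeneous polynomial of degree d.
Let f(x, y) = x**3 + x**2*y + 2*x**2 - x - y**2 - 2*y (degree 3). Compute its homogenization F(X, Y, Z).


F(X, Y, Z) = X**3 + X**2*Y + 2*X**2*Z - X*Z**2 - Y**2*Z - 2*Y*Z**2

deg(f) = 3.
Substitute x = X/Z, y = Y/Z into f, then multiply by Z^3.
  monomial 1·x^3·y^0 ↦ 1·X^3·Y^0·Z^0.
  monomial 1·x^2·y^1 ↦ 1·X^2·Y^1·Z^0.
  monomial 2·x^2·y^0 ↦ 2·X^2·Y^0·Z^1.
  monomial -1·x^1·y^0 ↦ -1·X^1·Y^0·Z^2.
  monomial -1·x^0·y^2 ↦ -1·X^0·Y^2·Z^1.
  monomial -2·x^0·y^1 ↦ -2·X^0·Y^1·Z^2.
Collecting: F(X, Y, Z) = X**3 + X**2*Y + 2*X**2*Z - X*Z**2 - Y**2*Z - 2*Y*Z**2.


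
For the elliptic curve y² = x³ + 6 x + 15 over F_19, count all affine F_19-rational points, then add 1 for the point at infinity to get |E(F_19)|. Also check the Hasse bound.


Affine points = {(2, 4), (2, 15), (6, 1), (6, 18), (7, 1), (7, 18), (8, 9), (8, 10), (9, 0), (10, 7), (10, 12), (11, 5), (11, 14)}; affine count = 13; |E(F_19)| = 14.

Discriminant check: Δ ∝ 4a³ + 27b² = 4·6³ + 27·15² = 4·216 + 27·225 ≡ 4 (mod 19). Nonzero ⇒ E is nonsingular.
For each x ∈ F_19, compute rhs = x³ + 6·x + 15 mod 19, then count y ∈ F_19 with y² ≡ rhs.
  x = 0: rhs = 15, matching y values: none (0 points).
  x = 1: rhs = 3, matching y values: none (0 points).
  x = 2: rhs = 16, matching y values: 4, 15 (2 points).
  x = 3: rhs = 3, matching y values: none (0 points).
  x = 4: rhs = 8, matching y values: none (0 points).
  x = 5: rhs = 18, matching y values: none (0 points).
  x = 6: rhs = 1, matching y values: 1, 18 (2 points).
  x = 7: rhs = 1, matching y values: 1, 18 (2 points).
  x = 8: rhs = 5, matching y values: 9, 10 (2 points).
  x = 9: rhs = 0, matching y values: 0 (1 points).
  x = 10: rhs = 11, matching y values: 7, 12 (2 points).
  x = 11: rhs = 6, matching y values: 5, 14 (2 points).
  x = 12: rhs = 10, matching y values: none (0 points).
  x = 13: rhs = 10, matching y values: none (0 points).
  x = 14: rhs = 12, matching y values: none (0 points).
  x = 15: rhs = 3, matching y values: none (0 points).
  x = 16: rhs = 8, matching y values: none (0 points).
  x = 17: rhs = 14, matching y values: none (0 points).
  x = 18: rhs = 8, matching y values: none (0 points).
Total affine count: 13.
Full point count |E(F_19)| = 13 + 1 = 14.
Hasse bound: |14 − (19+1)| = |-6| = 6 ≤ 2√19 ≈ 8.7178 ✓.


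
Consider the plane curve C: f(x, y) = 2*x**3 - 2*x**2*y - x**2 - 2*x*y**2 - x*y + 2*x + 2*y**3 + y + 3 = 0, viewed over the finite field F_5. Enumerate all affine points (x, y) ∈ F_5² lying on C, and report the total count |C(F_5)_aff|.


Affine F_5-points: {(0, 3), (0, 4), (1, 2), (2, 3), (3, 1), (4, 3)}; count = 6.

For each of the 25 pairs (x, y) ∈ F_5², evaluate f(x, y) mod 5. Record the zeros.
  x = 0: [0↦3, 1↦1, 2↦1, 3↦0, 4↦0]  zeros at y ∈ {3, 4}
  x = 1: [0↦1, 1↦4, 2↦0, 3↦1, 4↦4]  zeros at y ∈ {2}
  x = 2: [0↦4, 1↦3, 2↦1, 3↦0, 4↦2]  zeros at y ∈ {3}
  x = 3: [0↦4, 1↦0, 2↦1, 3↦4, 4↦1]  zeros at y ∈ {1}
  x = 4: [0↦3, 1↦2, 2↦2, 3↦0, 4↦3]  zeros at y ∈ {3}
Collecting zeros: affine points = {(0, 3), (0, 4), (1, 2), (2, 3), (3, 1), (4, 3)}.
Total count |C(F_5)_aff| = 6.


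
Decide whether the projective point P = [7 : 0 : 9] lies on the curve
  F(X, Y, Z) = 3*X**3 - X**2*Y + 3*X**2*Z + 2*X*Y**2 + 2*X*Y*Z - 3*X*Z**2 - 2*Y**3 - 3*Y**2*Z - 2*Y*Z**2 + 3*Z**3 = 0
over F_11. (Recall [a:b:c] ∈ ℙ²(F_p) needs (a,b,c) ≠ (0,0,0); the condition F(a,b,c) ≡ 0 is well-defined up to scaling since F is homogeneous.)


F(7,0,9) ≡ 0 (mod 11); P is on the curve.

Evaluate F(7, 0, 9) term-by-term (mod 11).
  3*X**3 ↦ 3·343·1·1 = 1029
  -X**2*Y ↦ -1·49·0·1 = 0
  3*X**2*Z ↦ 3·49·1·9 = 1323
  2*X*Y**2 ↦ 2·7·0·1 = 0
  2*X*Y*Z ↦ 2·7·0·9 = 0
  -3*X*Z**2 ↦ -3·7·1·81 = -1701
  -2*Y**3 ↦ -2·1·0·1 = 0
  -3*Y**2*Z ↦ -3·1·0·9 = 0
  -2*Y*Z**2 ↦ -2·1·0·81 = 0
  3*Z**3 ↦ 3·1·1·729 = 2187
Sum: F(7, 0, 9) = (1029) + (0) + (1323) + (0) + (0) + (-1701) + (0) + (0) + (0) + (2187) = 2838.
Reducing mod 11: 2838 ≡ 0 (mod 11).
Since F(a, b, c) ≡ 0 (mod 11), P lies on the curve.


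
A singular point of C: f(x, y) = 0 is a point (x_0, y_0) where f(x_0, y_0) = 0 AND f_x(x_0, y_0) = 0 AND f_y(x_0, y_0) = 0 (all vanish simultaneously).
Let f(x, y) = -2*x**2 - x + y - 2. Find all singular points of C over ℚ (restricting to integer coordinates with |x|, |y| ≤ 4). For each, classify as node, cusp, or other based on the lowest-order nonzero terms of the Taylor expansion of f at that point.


No singular points in the scanned grid; C is smooth there.

Compute partial derivatives:
  f_x = -4*x - 1.
  f_y = 1.
f_y = 1 is a nonzero constant, so f_y never vanishes: no point (x, y) can satisfy f = f_x = f_y = 0. In particular no (x, y) ∈ {−4, ..., 4}² is singular; the curve is smooth.


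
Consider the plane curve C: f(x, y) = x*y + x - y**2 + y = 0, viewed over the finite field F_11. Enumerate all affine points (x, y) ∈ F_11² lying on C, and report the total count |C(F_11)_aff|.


Affine F_11-points: {(0, 0), (0, 1), (5, 8), (5, 9), (7, 3), (7, 5), (8, 2), (8, 7), (9, 4), (9, 6)}; count = 10.

For each of the 121 pairs (x, y) ∈ F_11², evaluate f(x, y) mod 11. Record the zeros.
  x = 0: [0↦0, 1↦0, 2↦9, 3↦5, 4↦10, 5↦2, 6↦3, 7↦2, 8↦10, 9↦5, 10↦9]  zeros at y ∈ {0, 1}
  x = 1: [0↦1, 1↦2, 2↦1, 3↦9, 4↦4, 5↦8, 6↦10, 7↦10, 8↦8, 9↦4, 10↦9]  zeros at y ∈ ∅
  x = 2: [0↦2, 1↦4, 2↦4, 3↦2, 4↦9, 5↦3, 6↦6, 7↦7, 8↦6, 9↦3, 10↦9]  zeros at y ∈ ∅
  x = 3: [0↦3, 1↦6, 2↦7, 3↦6, 4↦3, 5↦9, 6↦2, 7↦4, 8↦4, 9↦2, 10↦9]  zeros at y ∈ ∅
  x = 4: [0↦4, 1↦8, 2↦10, 3↦10, 4↦8, 5↦4, 6↦9, 7↦1, 8↦2, 9↦1, 10↦9]  zeros at y ∈ ∅
  x = 5: [0↦5, 1↦10, 2↦2, 3↦3, 4↦2, 5↦10, 6↦5, 7↦9, 8↦0, 9↦0, 10↦9]  zeros at y ∈ {8, 9}
  x = 6: [0↦6, 1↦1, 2↦5, 3↦7, 4↦7, 5↦5, 6↦1, 7↦6, 8↦9, 9↦10, 10↦9]  zeros at y ∈ ∅
  x = 7: [0↦7, 1↦3, 2↦8, 3↦0, 4↦1, 5↦0, 6↦8, 7↦3, 8↦7, 9↦9, 10↦9]  zeros at y ∈ {3, 5}
  x = 8: [0↦8, 1↦5, 2↦0, 3↦4, 4↦6, 5↦6, 6↦4, 7↦0, 8↦5, 9↦8, 10↦9]  zeros at y ∈ {2, 7}
  x = 9: [0↦9, 1↦7, 2↦3, 3↦8, 4↦0, 5↦1, 6↦0, 7↦8, 8↦3, 9↦7, 10↦9]  zeros at y ∈ {4, 6}
  x = 10: [0↦10, 1↦9, 2↦6, 3↦1, 4↦5, 5↦7, 6↦7, 7↦5, 8↦1, 9↦6, 10↦9]  zeros at y ∈ ∅
Collecting zeros: affine points = {(0, 0), (0, 1), (5, 8), (5, 9), (7, 3), (7, 5), (8, 2), (8, 7), (9, 4), (9, 6)}.
Total count |C(F_11)_aff| = 10.


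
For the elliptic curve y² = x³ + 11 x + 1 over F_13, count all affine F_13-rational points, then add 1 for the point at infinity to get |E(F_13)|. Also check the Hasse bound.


Affine points = {(0, 1), (0, 12), (1, 0), (3, 3), (3, 10), (5, 5), (5, 8), (6, 6), (6, 7), (8, 4), (8, 9), (9, 6), (9, 7), (11, 6), (11, 7)}; affine count = 15; |E(F_13)| = 16.

Discriminant check: Δ ∝ 4a³ + 27b² = 4·11³ + 27·1² = 4·1331 + 27·1 ≡ 8 (mod 13). Nonzero ⇒ E is nonsingular.
For each x ∈ F_13, compute rhs = x³ + 11·x + 1 mod 13, then count y ∈ F_13 with y² ≡ rhs.
  x = 0: rhs = 1, matching y values: 1, 12 (2 points).
  x = 1: rhs = 0, matching y values: 0 (1 points).
  x = 2: rhs = 5, matching y values: none (0 points).
  x = 3: rhs = 9, matching y values: 3, 10 (2 points).
  x = 4: rhs = 5, matching y values: none (0 points).
  x = 5: rhs = 12, matching y values: 5, 8 (2 points).
  x = 6: rhs = 10, matching y values: 6, 7 (2 points).
  x = 7: rhs = 5, matching y values: none (0 points).
  x = 8: rhs = 3, matching y values: 4, 9 (2 points).
  x = 9: rhs = 10, matching y values: 6, 7 (2 points).
  x = 10: rhs = 6, matching y values: none (0 points).
  x = 11: rhs = 10, matching y values: 6, 7 (2 points).
  x = 12: rhs = 2, matching y values: none (0 points).
Total affine count: 15.
Full point count |E(F_13)| = 15 + 1 = 16.
Hasse bound: |16 − (13+1)| = |2| = 2 ≤ 2√13 ≈ 7.2111 ✓.


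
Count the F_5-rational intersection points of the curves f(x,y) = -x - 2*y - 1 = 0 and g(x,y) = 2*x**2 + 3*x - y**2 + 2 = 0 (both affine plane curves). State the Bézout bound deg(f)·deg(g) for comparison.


Common zeros: {(2, 1), (3, 3)}; count = 2; Bézout bound = 2.

deg(f) = 1, deg(g) = 2, so Bézout bound = 2.
Scan x ∈ F_5. For each x, list the y ∈ F_5 with f(x, y) ≡ 0 and those with g(x, y) ≡ 0 (mod 5); the common zeros in that column are the intersection.
  x = 0: f ≡ 0 at y ∈ {2}; g ≡ 0 at y ∈ ∅; common: ∅.
  x = 1: f ≡ 0 at y ∈ {4}; g ≡ 0 at y ∈ ∅; common: ∅.
  x = 2: f ≡ 0 at y ∈ {1}; g ≡ 0 at y ∈ {1, 4}; common: {1}.
  x = 3: f ≡ 0 at y ∈ {3}; g ≡ 0 at y ∈ {2, 3}; common: {3}.
  x = 4: f ≡ 0 at y ∈ {0}; g ≡ 0 at y ∈ {1, 4}; common: ∅.
Collecting: common zeros = {(2, 1), (3, 3)}, so the count is 2.
Comparison with the Bézout bound: 2 ≤ 2 = deg(f)·deg(g), as expected for curves with no common component (the bound is attained).


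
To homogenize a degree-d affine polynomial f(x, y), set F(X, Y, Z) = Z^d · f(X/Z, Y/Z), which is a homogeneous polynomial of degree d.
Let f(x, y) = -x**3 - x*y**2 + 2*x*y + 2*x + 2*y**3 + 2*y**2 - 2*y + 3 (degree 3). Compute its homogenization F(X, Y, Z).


F(X, Y, Z) = -X**3 - X*Y**2 + 2*X*Y*Z + 2*X*Z**2 + 2*Y**3 + 2*Y**2*Z - 2*Y*Z**2 + 3*Z**3

deg(f) = 3.
Substitute x = X/Z, y = Y/Z into f, then multiply by Z^3.
  monomial -1·x^3·y^0 ↦ -1·X^3·Y^0·Z^0.
  monomial -1·x^1·y^2 ↦ -1·X^1·Y^2·Z^0.
  monomial 2·x^1·y^1 ↦ 2·X^1·Y^1·Z^1.
  monomial 2·x^1·y^0 ↦ 2·X^1·Y^0·Z^2.
  monomial 2·x^0·y^3 ↦ 2·X^0·Y^3·Z^0.
  monomial 2·x^0·y^2 ↦ 2·X^0·Y^2·Z^1.
  monomial -2·x^0·y^1 ↦ -2·X^0·Y^1·Z^2.
  monomial 3·x^0·y^0 ↦ 3·X^0·Y^0·Z^3.
Collecting: F(X, Y, Z) = -X**3 - X*Y**2 + 2*X*Y*Z + 2*X*Z**2 + 2*Y**3 + 2*Y**2*Z - 2*Y*Z**2 + 3*Z**3.


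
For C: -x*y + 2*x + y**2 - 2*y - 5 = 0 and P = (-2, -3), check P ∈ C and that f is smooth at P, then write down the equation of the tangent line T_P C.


Tangent line at P: 5*x - 6*y - 8 = 0.

Step 1: f(-2, -3) = 0, so P lies on C.
Step 2: partial derivatives
  f_x(x, y) = 2 - y, f_y(x, y) = -x + 2*y - 2.
  f_x(P) = 5, f_y(P) = -6 (gradient nonzero, so P is smooth).
Step 3: tangent line at P: 5·(x − -2) + -6·(y − -3) = 0.
Expanding: 5*x - 6*y - 8 = 0.


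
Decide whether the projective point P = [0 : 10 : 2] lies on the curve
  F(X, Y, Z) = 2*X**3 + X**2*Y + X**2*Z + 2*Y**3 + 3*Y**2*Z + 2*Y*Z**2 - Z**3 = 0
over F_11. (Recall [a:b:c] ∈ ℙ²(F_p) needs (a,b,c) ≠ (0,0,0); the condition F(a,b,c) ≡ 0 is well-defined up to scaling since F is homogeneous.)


F(0,10,2) ≡ 10 (mod 11); P is NOT on the curve.

Evaluate F(0, 10, 2) term-by-term (mod 11).
  2*X**3 ↦ 2·0·1·1 = 0
  X**2*Y ↦ 1·0·10·1 = 0
  X**2*Z ↦ 1·0·1·2 = 0
  2*Y**3 ↦ 2·1·1000·1 = 2000
  3*Y**2*Z ↦ 3·1·100·2 = 600
  2*Y*Z**2 ↦ 2·1·10·4 = 80
  -Z**3 ↦ -1·1·1·8 = -8
Sum: F(0, 10, 2) = (0) + (0) + (0) + (2000) + (600) + (80) + (-8) = 2672.
Reducing mod 11: 2672 ≡ 10 (mod 11).
Since F(a, b, c) ≡ 10 ≠ 0 (mod 11), P does NOT lie on the curve.


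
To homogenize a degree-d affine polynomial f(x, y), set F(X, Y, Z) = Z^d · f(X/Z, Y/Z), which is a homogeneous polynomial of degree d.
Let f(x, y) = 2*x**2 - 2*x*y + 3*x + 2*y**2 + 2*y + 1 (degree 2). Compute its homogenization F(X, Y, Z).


F(X, Y, Z) = 2*X**2 - 2*X*Y + 3*X*Z + 2*Y**2 + 2*Y*Z + Z**2

deg(f) = 2.
Substitute x = X/Z, y = Y/Z into f, then multiply by Z^2.
  monomial 2·x^2·y^0 ↦ 2·X^2·Y^0·Z^0.
  monomial -2·x^1·y^1 ↦ -2·X^1·Y^1·Z^0.
  monomial 3·x^1·y^0 ↦ 3·X^1·Y^0·Z^1.
  monomial 2·x^0·y^2 ↦ 2·X^0·Y^2·Z^0.
  monomial 2·x^0·y^1 ↦ 2·X^0·Y^1·Z^1.
  monomial 1·x^0·y^0 ↦ 1·X^0·Y^0·Z^2.
Collecting: F(X, Y, Z) = 2*X**2 - 2*X*Y + 3*X*Z + 2*Y**2 + 2*Y*Z + Z**2.


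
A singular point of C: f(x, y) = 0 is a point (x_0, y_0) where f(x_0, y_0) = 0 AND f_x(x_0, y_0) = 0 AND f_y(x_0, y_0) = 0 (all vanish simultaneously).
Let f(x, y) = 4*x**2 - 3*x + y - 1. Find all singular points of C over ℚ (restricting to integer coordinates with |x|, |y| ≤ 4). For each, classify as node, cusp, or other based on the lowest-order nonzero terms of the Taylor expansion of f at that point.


No singular points in the scanned grid; C is smooth there.

Compute partial derivatives:
  f_x = 8*x - 3.
  f_y = 1.
f_y = 1 is a nonzero constant, so f_y never vanishes: no point (x, y) can satisfy f = f_x = f_y = 0. In particular no (x, y) ∈ {−4, ..., 4}² is singular; the curve is smooth.


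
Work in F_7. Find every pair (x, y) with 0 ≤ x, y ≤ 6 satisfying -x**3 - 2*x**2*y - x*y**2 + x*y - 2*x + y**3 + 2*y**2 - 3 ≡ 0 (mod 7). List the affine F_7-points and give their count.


Affine F_7-points: {(0, 1), (0, 3), (1, 4), (3, 3), (4, 5), (5, 3), (6, 0), (6, 2)}; count = 8.

For each of the 49 pairs (x, y) ∈ F_7², evaluate f(x, y) mod 7. Record the zeros.
  x = 0: [0↦4, 1↦0, 2↦6, 3↦0, 4↦2, 5↦4, 6↦5]  zeros at y ∈ {1, 3}
  x = 1: [0↦1, 1↦2, 2↦4, 3↦6, 4↦0, 5↦6, 6↦2]  zeros at y ∈ {4}
  x = 2: [0↦6, 1↦1, 2↦2, 3↦1, 4↦4, 5↦3, 6↦4]  zeros at y ∈ ∅
  x = 3: [0↦6, 1↦5, 2↦1, 3↦0, 4↦1, 5↦3, 6↦5]  zeros at y ∈ {3}
  x = 4: [0↦2, 1↦1, 2↦2, 3↦4, 4↦6, 5↦0, 6↦6]  zeros at y ∈ {5}
  x = 5: [0↦2, 1↦4, 2↦6, 3↦0, 4↦6, 5↦2, 6↦1]  zeros at y ∈ {3}
  x = 6: [0↦0, 1↦1, 2↦0, 3↦3, 4↦2, 5↦3, 6↦5]  zeros at y ∈ {0, 2}
Collecting zeros: affine points = {(0, 1), (0, 3), (1, 4), (3, 3), (4, 5), (5, 3), (6, 0), (6, 2)}.
Total count |C(F_7)_aff| = 8.


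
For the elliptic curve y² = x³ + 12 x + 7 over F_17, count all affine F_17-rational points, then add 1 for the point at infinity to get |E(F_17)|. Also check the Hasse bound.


Affine points = {(3, 6), (3, 11), (4, 0), (7, 3), (7, 14), (11, 5), (11, 12), (12, 3), (12, 14), (15, 3), (15, 14)}; affine count = 11; |E(F_17)| = 12.

Discriminant check: Δ ∝ 4a³ + 27b² = 4·12³ + 27·7² = 4·1728 + 27·49 ≡ 7 (mod 17). Nonzero ⇒ E is nonsingular.
For each x ∈ F_17, compute rhs = x³ + 12·x + 7 mod 17, then count y ∈ F_17 with y² ≡ rhs.
  x = 0: rhs = 7, matching y values: none (0 points).
  x = 1: rhs = 3, matching y values: none (0 points).
  x = 2: rhs = 5, matching y values: none (0 points).
  x = 3: rhs = 2, matching y values: 6, 11 (2 points).
  x = 4: rhs = 0, matching y values: 0 (1 points).
  x = 5: rhs = 5, matching y values: none (0 points).
  x = 6: rhs = 6, matching y values: none (0 points).
  x = 7: rhs = 9, matching y values: 3, 14 (2 points).
  x = 8: rhs = 3, matching y values: none (0 points).
  x = 9: rhs = 11, matching y values: none (0 points).
  x = 10: rhs = 5, matching y values: none (0 points).
  x = 11: rhs = 8, matching y values: 5, 12 (2 points).
  x = 12: rhs = 9, matching y values: 3, 14 (2 points).
  x = 13: rhs = 14, matching y values: none (0 points).
  x = 14: rhs = 12, matching y values: none (0 points).
  x = 15: rhs = 9, matching y values: 3, 14 (2 points).
  x = 16: rhs = 11, matching y values: none (0 points).
Total affine count: 11.
Full point count |E(F_17)| = 11 + 1 = 12.
Hasse bound: |12 − (17+1)| = |-6| = 6 ≤ 2√17 ≈ 8.2462 ✓.


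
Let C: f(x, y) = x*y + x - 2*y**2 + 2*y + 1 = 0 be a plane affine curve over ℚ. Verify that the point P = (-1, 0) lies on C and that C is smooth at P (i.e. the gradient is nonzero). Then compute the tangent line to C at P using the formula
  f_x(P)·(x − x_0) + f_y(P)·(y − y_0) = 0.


Tangent line at P: x + y + 1 = 0.

Step 1: f(-1, 0) = 0, so P lies on C.
Step 2: partial derivatives
  f_x(x, y) = y + 1, f_y(x, y) = x - 4*y + 2.
  f_x(P) = 1, f_y(P) = 1 (gradient nonzero, so P is smooth).
Step 3: tangent line at P: 1·(x − -1) + 1·(y − 0) = 0.
Expanding: x + y + 1 = 0.


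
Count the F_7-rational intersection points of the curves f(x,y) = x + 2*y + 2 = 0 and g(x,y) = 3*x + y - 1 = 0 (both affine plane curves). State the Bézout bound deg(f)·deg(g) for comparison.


Common zeros: {(5, 0)}; count = 1; Bézout bound = 1.

deg(f) = 1, deg(g) = 1, so Bézout bound = 1.
Scan x ∈ F_7. For each x, list the y ∈ F_7 with f(x, y) ≡ 0 and those with g(x, y) ≡ 0 (mod 7); the common zeros in that column are the intersection.
  x = 0: f ≡ 0 at y ∈ {6}; g ≡ 0 at y ∈ {1}; common: ∅.
  x = 1: f ≡ 0 at y ∈ {2}; g ≡ 0 at y ∈ {5}; common: ∅.
  x = 2: f ≡ 0 at y ∈ {5}; g ≡ 0 at y ∈ {2}; common: ∅.
  x = 3: f ≡ 0 at y ∈ {1}; g ≡ 0 at y ∈ {6}; common: ∅.
  x = 4: f ≡ 0 at y ∈ {4}; g ≡ 0 at y ∈ {3}; common: ∅.
  x = 5: f ≡ 0 at y ∈ {0}; g ≡ 0 at y ∈ {0}; common: {0}.
  x = 6: f ≡ 0 at y ∈ {3}; g ≡ 0 at y ∈ {4}; common: ∅.
Collecting: common zeros = {(5, 0)}, so the count is 1.
Comparison with the Bézout bound: 1 ≤ 1 = deg(f)·deg(g), as expected for curves with no common component (the bound is attained).


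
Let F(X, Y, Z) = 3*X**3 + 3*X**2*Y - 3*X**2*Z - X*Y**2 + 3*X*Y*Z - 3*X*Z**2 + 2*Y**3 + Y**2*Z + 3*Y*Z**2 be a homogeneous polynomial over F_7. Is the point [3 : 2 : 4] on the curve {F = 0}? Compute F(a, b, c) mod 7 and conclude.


F(3,2,4) ≡ 1 (mod 7); P is NOT on the curve.

Evaluate F(3, 2, 4) term-by-term (mod 7).
  3*X**3 ↦ 3·27·1·1 = 81
  3*X**2*Y ↦ 3·9·2·1 = 54
  -3*X**2*Z ↦ -3·9·1·4 = -108
  -X*Y**2 ↦ -1·3·4·1 = -12
  3*X*Y*Z ↦ 3·3·2·4 = 72
  -3*X*Z**2 ↦ -3·3·1·16 = -144
  2*Y**3 ↦ 2·1·8·1 = 16
  Y**2*Z ↦ 1·1·4·4 = 16
  3*Y*Z**2 ↦ 3·1·2·16 = 96
Sum: F(3, 2, 4) = (81) + (54) + (-108) + (-12) + (72) + (-144) + (16) + (16) + (96) = 71.
Reducing mod 7: 71 ≡ 1 (mod 7).
Since F(a, b, c) ≡ 1 ≠ 0 (mod 7), P does NOT lie on the curve.


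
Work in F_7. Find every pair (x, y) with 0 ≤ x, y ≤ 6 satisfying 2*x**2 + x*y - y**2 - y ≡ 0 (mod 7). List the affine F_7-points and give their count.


Affine F_7-points: {(0, 0), (0, 6), (1, 3), (1, 4), (4, 4), (4, 6)}; count = 6.

For each of the 49 pairs (x, y) ∈ F_7², evaluate f(x, y) mod 7. Record the zeros.
  x = 0: [0↦0, 1↦5, 2↦1, 3↦2, 4↦1, 5↦5, 6↦0]  zeros at y ∈ {0, 6}
  x = 1: [0↦2, 1↦1, 2↦5, 3↦0, 4↦0, 5↦5, 6↦1]  zeros at y ∈ {3, 4}
  x = 2: [0↦1, 1↦1, 2↦6, 3↦2, 4↦3, 5↦2, 6↦6]  zeros at y ∈ ∅
  x = 3: [0↦4, 1↦5, 2↦4, 3↦1, 4↦3, 5↦3, 6↦1]  zeros at y ∈ ∅
  x = 4: [0↦4, 1↦6, 2↦6, 3↦4, 4↦0, 5↦1, 6↦0]  zeros at y ∈ {4, 6}
  x = 5: [0↦1, 1↦4, 2↦5, 3↦4, 4↦1, 5↦3, 6↦3]  zeros at y ∈ ∅
  x = 6: [0↦2, 1↦6, 2↦1, 3↦1, 4↦6, 5↦2, 6↦3]  zeros at y ∈ ∅
Collecting zeros: affine points = {(0, 0), (0, 6), (1, 3), (1, 4), (4, 4), (4, 6)}.
Total count |C(F_7)_aff| = 6.


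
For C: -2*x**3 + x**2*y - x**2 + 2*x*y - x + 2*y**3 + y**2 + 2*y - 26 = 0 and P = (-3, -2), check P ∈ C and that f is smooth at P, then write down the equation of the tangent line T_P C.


Tangent line at P: -41*x + 25*y - 73 = 0.

Step 1: f(-3, -2) = 0, so P lies on C.
Step 2: partial derivatives
  f_x(x, y) = -6*x**2 + 2*x*y - 2*x + 2*y - 1, f_y(x, y) = x**2 + 2*x + 6*y**2 + 2*y + 2.
  f_x(P) = -41, f_y(P) = 25 (gradient nonzero, so P is smooth).
Step 3: tangent line at P: -41·(x − -3) + 25·(y − -2) = 0.
Expanding: -41*x + 25*y - 73 = 0.


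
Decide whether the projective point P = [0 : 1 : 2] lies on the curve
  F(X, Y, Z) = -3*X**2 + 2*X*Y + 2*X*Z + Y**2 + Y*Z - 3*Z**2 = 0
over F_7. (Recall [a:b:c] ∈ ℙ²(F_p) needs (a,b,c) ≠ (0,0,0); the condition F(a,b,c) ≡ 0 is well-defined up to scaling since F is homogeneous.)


F(0,1,2) ≡ 5 (mod 7); P is NOT on the curve.

Evaluate F(0, 1, 2) term-by-term (mod 7).
  -3*X**2 ↦ -3·0·1·1 = 0
  2*X*Y ↦ 2·0·1·1 = 0
  2*X*Z ↦ 2·0·1·2 = 0
  Y**2 ↦ 1·1·1·1 = 1
  Y*Z ↦ 1·1·1·2 = 2
  -3*Z**2 ↦ -3·1·1·4 = -12
Sum: F(0, 1, 2) = (0) + (0) + (0) + (1) + (2) + (-12) = -9.
Reducing mod 7: -9 ≡ 5 (mod 7).
Since F(a, b, c) ≡ 5 ≠ 0 (mod 7), P does NOT lie on the curve.


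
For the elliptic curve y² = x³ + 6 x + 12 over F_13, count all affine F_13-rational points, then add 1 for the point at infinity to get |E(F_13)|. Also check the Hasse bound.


Affine points = {(0, 5), (0, 8), (4, 3), (4, 10), (6, 2), (6, 11), (8, 0)}; affine count = 7; |E(F_13)| = 8.

Discriminant check: Δ ∝ 4a³ + 27b² = 4·6³ + 27·12² = 4·216 + 27·144 ≡ 7 (mod 13). Nonzero ⇒ E is nonsingular.
For each x ∈ F_13, compute rhs = x³ + 6·x + 12 mod 13, then count y ∈ F_13 with y² ≡ rhs.
  x = 0: rhs = 12, matching y values: 5, 8 (2 points).
  x = 1: rhs = 6, matching y values: none (0 points).
  x = 2: rhs = 6, matching y values: none (0 points).
  x = 3: rhs = 5, matching y values: none (0 points).
  x = 4: rhs = 9, matching y values: 3, 10 (2 points).
  x = 5: rhs = 11, matching y values: none (0 points).
  x = 6: rhs = 4, matching y values: 2, 11 (2 points).
  x = 7: rhs = 7, matching y values: none (0 points).
  x = 8: rhs = 0, matching y values: 0 (1 points).
  x = 9: rhs = 2, matching y values: none (0 points).
  x = 10: rhs = 6, matching y values: none (0 points).
  x = 11: rhs = 5, matching y values: none (0 points).
  x = 12: rhs = 5, matching y values: none (0 points).
Total affine count: 7.
Full point count |E(F_13)| = 7 + 1 = 8.
Hasse bound: |8 − (13+1)| = |-6| = 6 ≤ 2√13 ≈ 7.2111 ✓.


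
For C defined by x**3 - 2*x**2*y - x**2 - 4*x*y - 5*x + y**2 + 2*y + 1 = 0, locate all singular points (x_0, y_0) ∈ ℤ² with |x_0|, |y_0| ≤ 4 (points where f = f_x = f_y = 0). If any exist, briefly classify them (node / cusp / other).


Singular points: {(-1, -2)}; classification: cusp.

Compute partial derivatives:
  f_x = 3*x**2 - 4*x*y - 2*x - 4*y - 5.
  f_y = -2*x**2 - 4*x + 2*y + 2.
Scan x_0 ∈ {−4, ..., 4}. For each x_0, f_y(x_0, y) is a polynomial in y; find its integer roots y ∈ {−4, ..., 4}, then test f_x and f at those candidates.
  x = -4: f_y(-4, y) = 2*y - 14; no integer root y with |y| ≤ 4.
  x = -3: f_y(-3, y) = 2*y - 4; vanishes at y ∈ {2}. (-3, 2): f_x = 44 ≠ 0.
  x = -2: f_y(-2, y) = 2*y + 2; vanishes at y ∈ {-1}. (-2, -1): f_x = 7 ≠ 0.
  x = -1: f_y(-1, y) = 2*y + 4; vanishes at y ∈ {-2}. (-1, -2): f_x = 0, f = 0 — SINGULAR.
  x = 0: f_y(0, y) = 2*y + 2; vanishes at y ∈ {-1}. (0, -1): f_x = -1 ≠ 0.
  x = 1: f_y(1, y) = 2*y - 4; vanishes at y ∈ {2}. (1, 2): f_x = -20 ≠ 0.
  x = 2: f_y(2, y) = 2*y - 14; no integer root y with |y| ≤ 4.
  x = 3: f_y(3, y) = 2*y - 28; no integer root y with |y| ≤ 4.
  x = 4: f_y(4, y) = 2*y - 46; no integer root y with |y| ≤ 4.
Only singular point on the grid: (-1, -2).
Classify: substitute x = -1 + u, y = -2 + v and expand: f = u**3 - 2*u**2*v + v**2.
No constant or linear terms (consistent with a singular point). Quadratic part: v**2. Cubic part: u**3 - 2*u**2*v.
The quadratic part v**2 is a perfect square, so there is a single (double) tangent line v = 0, i.e. y = -2. Restricting the cubic part to that line (v = 0) leaves u**3 ≠ 0, so f is not divisible by v and the branch is v² ≈ -u**3 to lowest order — this is a cusp.
Classification: cusp.


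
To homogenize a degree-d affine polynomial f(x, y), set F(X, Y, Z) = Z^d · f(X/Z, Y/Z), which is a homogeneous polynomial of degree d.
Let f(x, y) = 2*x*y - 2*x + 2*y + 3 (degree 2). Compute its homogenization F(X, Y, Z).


F(X, Y, Z) = 2*X*Y - 2*X*Z + 2*Y*Z + 3*Z**2

deg(f) = 2.
Substitute x = X/Z, y = Y/Z into f, then multiply by Z^2.
  monomial 2·x^1·y^1 ↦ 2·X^1·Y^1·Z^0.
  monomial -2·x^1·y^0 ↦ -2·X^1·Y^0·Z^1.
  monomial 2·x^0·y^1 ↦ 2·X^0·Y^1·Z^1.
  monomial 3·x^0·y^0 ↦ 3·X^0·Y^0·Z^2.
Collecting: F(X, Y, Z) = 2*X*Y - 2*X*Z + 2*Y*Z + 3*Z**2.


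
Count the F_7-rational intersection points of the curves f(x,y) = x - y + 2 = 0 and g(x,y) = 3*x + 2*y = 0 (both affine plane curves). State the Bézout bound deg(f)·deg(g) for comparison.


Common zeros: {(2, 4)}; count = 1; Bézout bound = 1.

deg(f) = 1, deg(g) = 1, so Bézout bound = 1.
Scan x ∈ F_7. For each x, list the y ∈ F_7 with f(x, y) ≡ 0 and those with g(x, y) ≡ 0 (mod 7); the common zeros in that column are the intersection.
  x = 0: f ≡ 0 at y ∈ {2}; g ≡ 0 at y ∈ {0}; common: ∅.
  x = 1: f ≡ 0 at y ∈ {3}; g ≡ 0 at y ∈ {2}; common: ∅.
  x = 2: f ≡ 0 at y ∈ {4}; g ≡ 0 at y ∈ {4}; common: {4}.
  x = 3: f ≡ 0 at y ∈ {5}; g ≡ 0 at y ∈ {6}; common: ∅.
  x = 4: f ≡ 0 at y ∈ {6}; g ≡ 0 at y ∈ {1}; common: ∅.
  x = 5: f ≡ 0 at y ∈ {0}; g ≡ 0 at y ∈ {3}; common: ∅.
  x = 6: f ≡ 0 at y ∈ {1}; g ≡ 0 at y ∈ {5}; common: ∅.
Collecting: common zeros = {(2, 4)}, so the count is 1.
Comparison with the Bézout bound: 1 ≤ 1 = deg(f)·deg(g), as expected for curves with no common component (the bound is attained).


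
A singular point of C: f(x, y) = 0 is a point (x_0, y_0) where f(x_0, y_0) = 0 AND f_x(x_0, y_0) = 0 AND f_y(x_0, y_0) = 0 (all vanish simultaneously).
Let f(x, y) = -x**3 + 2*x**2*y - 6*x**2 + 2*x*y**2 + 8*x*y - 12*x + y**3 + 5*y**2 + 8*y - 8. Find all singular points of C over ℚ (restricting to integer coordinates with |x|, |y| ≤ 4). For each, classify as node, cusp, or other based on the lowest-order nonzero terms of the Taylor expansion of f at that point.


Singular points: {(-2, 0)}; classification: cusp.

Compute partial derivatives:
  f_x = -3*x**2 + 4*x*y - 12*x + 2*y**2 + 8*y - 12.
  f_y = 2*x**2 + 4*x*y + 8*x + 3*y**2 + 10*y + 8.
Scan x_0 ∈ {−4, ..., 4}. For each x_0, f_y(x_0, y) is a polynomial in y; find its integer roots y ∈ {−4, ..., 4}, then test f_x and f at those candidates.
  x = -4: f_y(-4, y) = 3*y**2 - 6*y + 8; no integer root y with |y| ≤ 4.
  x = -3: f_y(-3, y) = 3*y**2 - 2*y + 2; no integer root y with |y| ≤ 4.
  x = -2: f_y(-2, y) = 3*y**2 + 2*y; vanishes at y ∈ {0}. (-2, 0): f_x = 0, f = 0 — SINGULAR.
  x = -1: f_y(-1, y) = 3*y**2 + 6*y + 2; no integer root y with |y| ≤ 4.
  x = 0: f_y(0, y) = 3*y**2 + 10*y + 8; vanishes at y ∈ {-2}. (0, -2): f_x = -20 ≠ 0.
  x = 1: f_y(1, y) = 3*y**2 + 14*y + 18; no integer root y with |y| ≤ 4.
  x = 2: f_y(2, y) = 3*y**2 + 18*y + 32; no integer root y with |y| ≤ 4.
  x = 3: f_y(3, y) = 3*y**2 + 22*y + 50; no integer root y with |y| ≤ 4.
  x = 4: f_y(4, y) = 3*y**2 + 26*y + 72; no integer root y with |y| ≤ 4.
Only singular point on the grid: (-2, 0).
Classify: substitute x = -2 + u, y = 0 + v and expand: f = -u**3 + 2*u**2*v + 2*u*v**2 + v**3 + v**2.
No constant or linear terms (consistent with a singular point). Quadratic part: v**2. Cubic part: -u**3 + 2*u**2*v + 2*u*v**2 + v**3.
The quadratic part v**2 is a perfect square, so there is a single (double) tangent line v = 0, i.e. y = 0. Restricting the cubic part to that line (v = 0) leaves -u**3 ≠ 0, so f is not divisible by v and the branch is v² ≈ u**3 to lowest order — this is a cusp.
Classification: cusp.


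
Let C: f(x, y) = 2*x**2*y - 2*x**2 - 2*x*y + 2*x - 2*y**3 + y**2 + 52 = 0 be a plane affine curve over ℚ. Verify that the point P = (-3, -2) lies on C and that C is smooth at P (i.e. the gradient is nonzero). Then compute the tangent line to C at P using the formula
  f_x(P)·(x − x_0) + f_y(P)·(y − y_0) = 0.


Tangent line at P: 42*x - 4*y + 118 = 0.

Step 1: f(-3, -2) = 0, so P lies on C.
Step 2: partial derivatives
  f_x(x, y) = 4*x*y - 4*x - 2*y + 2, f_y(x, y) = 2*x**2 - 2*x - 6*y**2 + 2*y.
  f_x(P) = 42, f_y(P) = -4 (gradient nonzero, so P is smooth).
Step 3: tangent line at P: 42·(x − -3) + -4·(y − -2) = 0.
Expanding: 42*x - 4*y + 118 = 0.


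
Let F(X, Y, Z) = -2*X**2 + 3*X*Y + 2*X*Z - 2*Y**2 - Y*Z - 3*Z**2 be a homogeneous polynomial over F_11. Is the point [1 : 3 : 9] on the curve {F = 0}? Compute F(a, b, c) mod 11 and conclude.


F(1,3,9) ≡ 1 (mod 11); P is NOT on the curve.

Evaluate F(1, 3, 9) term-by-term (mod 11).
  -2*X**2 ↦ -2·1·1·1 = -2
  3*X*Y ↦ 3·1·3·1 = 9
  2*X*Z ↦ 2·1·1·9 = 18
  -2*Y**2 ↦ -2·1·9·1 = -18
  -Y*Z ↦ -1·1·3·9 = -27
  -3*Z**2 ↦ -3·1·1·81 = -243
Sum: F(1, 3, 9) = (-2) + (9) + (18) + (-18) + (-27) + (-243) = -263.
Reducing mod 11: -263 ≡ 1 (mod 11).
Since F(a, b, c) ≡ 1 ≠ 0 (mod 11), P does NOT lie on the curve.


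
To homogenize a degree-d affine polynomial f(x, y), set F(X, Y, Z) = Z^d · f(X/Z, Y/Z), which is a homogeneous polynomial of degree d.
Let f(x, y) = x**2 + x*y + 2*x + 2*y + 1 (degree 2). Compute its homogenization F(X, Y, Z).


F(X, Y, Z) = X**2 + X*Y + 2*X*Z + 2*Y*Z + Z**2

deg(f) = 2.
Substitute x = X/Z, y = Y/Z into f, then multiply by Z^2.
  monomial 1·x^2·y^0 ↦ 1·X^2·Y^0·Z^0.
  monomial 1·x^1·y^1 ↦ 1·X^1·Y^1·Z^0.
  monomial 2·x^1·y^0 ↦ 2·X^1·Y^0·Z^1.
  monomial 2·x^0·y^1 ↦ 2·X^0·Y^1·Z^1.
  monomial 1·x^0·y^0 ↦ 1·X^0·Y^0·Z^2.
Collecting: F(X, Y, Z) = X**2 + X*Y + 2*X*Z + 2*Y*Z + Z**2.


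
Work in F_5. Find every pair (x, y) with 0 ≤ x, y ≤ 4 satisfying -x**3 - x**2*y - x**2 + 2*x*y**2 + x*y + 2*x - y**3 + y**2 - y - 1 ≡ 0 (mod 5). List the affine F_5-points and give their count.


Affine F_5-points: {(1, 1), (2, 3), (2, 4), (3, 2), (4, 4)}; count = 5.

For each of the 25 pairs (x, y) ∈ F_5², evaluate f(x, y) mod 5. Record the zeros.
  x = 0: [0↦4, 1↦3, 2↦3, 3↦3, 4↦2]  zeros at y ∈ ∅
  x = 1: [0↦4, 1↦0, 2↦1, 3↦1, 4↦4]  zeros at y ∈ {1}
  x = 2: [0↦1, 1↦2, 2↦2, 3↦0, 4↦0]  zeros at y ∈ {3, 4}
  x = 3: [0↦4, 1↦3, 2↦0, 3↦4, 4↦4]  zeros at y ∈ {2}
  x = 4: [0↦2, 1↦2, 2↦4, 3↦2, 4↦0]  zeros at y ∈ {4}
Collecting zeros: affine points = {(1, 1), (2, 3), (2, 4), (3, 2), (4, 4)}.
Total count |C(F_5)_aff| = 5.


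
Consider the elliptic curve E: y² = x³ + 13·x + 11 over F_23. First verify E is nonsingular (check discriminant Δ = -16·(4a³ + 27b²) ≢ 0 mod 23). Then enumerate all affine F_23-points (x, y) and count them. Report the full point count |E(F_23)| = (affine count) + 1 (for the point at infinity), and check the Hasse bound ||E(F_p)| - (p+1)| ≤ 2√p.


Affine points = {(1, 5), (1, 18), (3, 10), (3, 13), (4, 9), (4, 14), (6, 11), (6, 12), (7, 10), (7, 13), (8, 11), (8, 12), (9, 11), (9, 12), (11, 6), (11, 17), (12, 3), (12, 20), (13, 10), (13, 13), (14, 4), (14, 19), (15, 4), (15, 19), (17, 4), (17, 19), (21, 0)}; affine count = 27; |E(F_23)| = 28.

Discriminant check: Δ ∝ 4a³ + 27b² = 4·13³ + 27·11² = 4·2197 + 27·121 ≡ 3 (mod 23). Nonzero ⇒ E is nonsingular.
For each x ∈ F_23, compute rhs = x³ + 13·x + 11 mod 23, then count y ∈ F_23 with y² ≡ rhs.
  x = 0: rhs = 11, matching y values: none (0 points).
  x = 1: rhs = 2, matching y values: 5, 18 (2 points).
  x = 2: rhs = 22, matching y values: none (0 points).
  x = 3: rhs = 8, matching y values: 10, 13 (2 points).
  x = 4: rhs = 12, matching y values: 9, 14 (2 points).
  x = 5: rhs = 17, matching y values: none (0 points).
  x = 6: rhs = 6, matching y values: 11, 12 (2 points).
  x = 7: rhs = 8, matching y values: 10, 13 (2 points).
  x = 8: rhs = 6, matching y values: 11, 12 (2 points).
  x = 9: rhs = 6, matching y values: 11, 12 (2 points).
  x = 10: rhs = 14, matching y values: none (0 points).
  x = 11: rhs = 13, matching y values: 6, 17 (2 points).
  x = 12: rhs = 9, matching y values: 3, 20 (2 points).
  x = 13: rhs = 8, matching y values: 10, 13 (2 points).
  x = 14: rhs = 16, matching y values: 4, 19 (2 points).
  x = 15: rhs = 16, matching y values: 4, 19 (2 points).
  x = 16: rhs = 14, matching y values: none (0 points).
  x = 17: rhs = 16, matching y values: 4, 19 (2 points).
  x = 18: rhs = 5, matching y values: none (0 points).
  x = 19: rhs = 10, matching y values: none (0 points).
  x = 20: rhs = 14, matching y values: none (0 points).
  x = 21: rhs = 0, matching y values: 0 (1 points).
  x = 22: rhs = 20, matching y values: none (0 points).
Total affine count: 27.
Full point count |E(F_23)| = 27 + 1 = 28.
Hasse bound: |28 − (23+1)| = |4| = 4 ≤ 2√23 ≈ 9.5917 ✓.


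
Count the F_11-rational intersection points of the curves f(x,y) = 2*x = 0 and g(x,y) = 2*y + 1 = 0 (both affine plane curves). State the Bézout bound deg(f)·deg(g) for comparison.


Common zeros: {(0, 5)}; count = 1; Bézout bound = 1.

deg(f) = 1, deg(g) = 1, so Bézout bound = 1.
Scan x ∈ F_11. For each x, list the y ∈ F_11 with f(x, y) ≡ 0 and those with g(x, y) ≡ 0 (mod 11); the common zeros in that column are the intersection.
  x = 0: f ≡ 0 at y ∈ {0, 1, 2, 3, 4, 5, 6, 7, 8, 9, 10}; g ≡ 0 at y ∈ {5}; common: {5}.
  x = 1: f ≡ 0 at y ∈ ∅; g ≡ 0 at y ∈ {5}; common: ∅.
  x = 2: f ≡ 0 at y ∈ ∅; g ≡ 0 at y ∈ {5}; common: ∅.
  x = 3: f ≡ 0 at y ∈ ∅; g ≡ 0 at y ∈ {5}; common: ∅.
  x = 4: f ≡ 0 at y ∈ ∅; g ≡ 0 at y ∈ {5}; common: ∅.
  x = 5: f ≡ 0 at y ∈ ∅; g ≡ 0 at y ∈ {5}; common: ∅.
  x = 6: f ≡ 0 at y ∈ ∅; g ≡ 0 at y ∈ {5}; common: ∅.
  x = 7: f ≡ 0 at y ∈ ∅; g ≡ 0 at y ∈ {5}; common: ∅.
  x = 8: f ≡ 0 at y ∈ ∅; g ≡ 0 at y ∈ {5}; common: ∅.
  x = 9: f ≡ 0 at y ∈ ∅; g ≡ 0 at y ∈ {5}; common: ∅.
  x = 10: f ≡ 0 at y ∈ ∅; g ≡ 0 at y ∈ {5}; common: ∅.
Collecting: common zeros = {(0, 5)}, so the count is 1.
Comparison with the Bézout bound: 1 ≤ 1 = deg(f)·deg(g), as expected for curves with no common component (the bound is attained).
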